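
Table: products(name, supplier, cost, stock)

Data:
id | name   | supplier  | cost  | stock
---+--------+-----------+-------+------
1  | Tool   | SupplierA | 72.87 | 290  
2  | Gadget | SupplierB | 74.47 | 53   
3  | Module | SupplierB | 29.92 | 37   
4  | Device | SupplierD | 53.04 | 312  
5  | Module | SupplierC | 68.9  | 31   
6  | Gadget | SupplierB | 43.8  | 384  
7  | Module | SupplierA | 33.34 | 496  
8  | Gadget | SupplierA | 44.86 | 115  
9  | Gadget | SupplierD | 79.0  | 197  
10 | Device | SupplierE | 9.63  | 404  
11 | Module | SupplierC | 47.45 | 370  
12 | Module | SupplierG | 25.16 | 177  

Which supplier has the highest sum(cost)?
SELECT supplier, SUM(cost) as val
FROM products
GROUP BY supplier
ORDER BY val DESC
LIMIT 1

Result: SupplierA with sum(cost) = 151.07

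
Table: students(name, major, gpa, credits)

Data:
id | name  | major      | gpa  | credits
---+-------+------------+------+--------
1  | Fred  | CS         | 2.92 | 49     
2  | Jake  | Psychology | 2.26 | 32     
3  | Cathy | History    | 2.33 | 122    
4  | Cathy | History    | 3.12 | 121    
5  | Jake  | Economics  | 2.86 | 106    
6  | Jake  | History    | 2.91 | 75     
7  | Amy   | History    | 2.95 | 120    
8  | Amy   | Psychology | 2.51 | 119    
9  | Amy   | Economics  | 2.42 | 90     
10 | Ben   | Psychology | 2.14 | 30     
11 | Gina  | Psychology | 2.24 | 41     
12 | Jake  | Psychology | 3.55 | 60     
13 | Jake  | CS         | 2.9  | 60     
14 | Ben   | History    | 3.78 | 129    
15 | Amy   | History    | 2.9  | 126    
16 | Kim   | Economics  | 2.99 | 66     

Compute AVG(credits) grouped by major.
SELECT major, AVG(credits) as result
FROM students
GROUP BY major

Result:
  CS: 54.50
  Economics: 87.33
  History: 115.50
  Psychology: 56.40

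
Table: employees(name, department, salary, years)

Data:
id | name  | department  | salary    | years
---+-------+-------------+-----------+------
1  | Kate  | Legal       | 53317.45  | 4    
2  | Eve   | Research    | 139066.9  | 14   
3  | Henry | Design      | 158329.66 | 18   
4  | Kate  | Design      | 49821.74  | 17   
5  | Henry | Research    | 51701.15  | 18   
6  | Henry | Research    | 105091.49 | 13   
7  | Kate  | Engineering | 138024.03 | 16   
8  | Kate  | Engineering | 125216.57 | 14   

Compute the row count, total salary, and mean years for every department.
SELECT department,
       COUNT(*) as cnt,
       SUM(salary) as total_salary,
       AVG(years) as avg_years
FROM employees
GROUP BY department

Result:
  Design: 2 records, 208151.40 total salary, 17.50 avg years
  Engineering: 2 records, 263240.60 total salary, 15.00 avg years
  Legal: 1 records, 53317.45 total salary, 4.00 avg years
  Research: 3 records, 295859.54 total salary, 15.00 avg years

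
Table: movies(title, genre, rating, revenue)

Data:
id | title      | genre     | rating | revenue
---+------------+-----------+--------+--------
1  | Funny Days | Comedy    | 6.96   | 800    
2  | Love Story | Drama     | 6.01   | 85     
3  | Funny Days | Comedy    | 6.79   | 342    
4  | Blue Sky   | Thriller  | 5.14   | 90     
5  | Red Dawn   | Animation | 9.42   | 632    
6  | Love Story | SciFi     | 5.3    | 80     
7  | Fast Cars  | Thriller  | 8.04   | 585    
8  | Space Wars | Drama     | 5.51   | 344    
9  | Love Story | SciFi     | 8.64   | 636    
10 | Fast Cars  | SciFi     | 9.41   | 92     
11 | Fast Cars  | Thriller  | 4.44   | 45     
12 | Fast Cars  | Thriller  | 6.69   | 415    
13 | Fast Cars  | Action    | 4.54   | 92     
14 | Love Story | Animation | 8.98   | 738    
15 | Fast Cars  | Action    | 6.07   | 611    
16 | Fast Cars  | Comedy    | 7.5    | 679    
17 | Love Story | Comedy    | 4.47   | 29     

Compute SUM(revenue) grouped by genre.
SELECT genre, SUM(revenue) as result
FROM movies
GROUP BY genre

Result:
  Action: 703
  Animation: 1370
  Comedy: 1850
  Drama: 429
  SciFi: 808
  Thriller: 1135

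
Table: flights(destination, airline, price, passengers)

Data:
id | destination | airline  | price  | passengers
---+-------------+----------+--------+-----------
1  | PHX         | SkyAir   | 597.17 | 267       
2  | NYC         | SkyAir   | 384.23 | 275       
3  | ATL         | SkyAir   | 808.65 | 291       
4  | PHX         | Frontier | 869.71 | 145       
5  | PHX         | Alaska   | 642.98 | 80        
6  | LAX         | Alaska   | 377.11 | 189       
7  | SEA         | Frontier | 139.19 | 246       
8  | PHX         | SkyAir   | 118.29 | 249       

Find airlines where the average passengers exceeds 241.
SELECT airline, AVG(passengers)
FROM flights
GROUP BY airline
HAVING AVG(passengers) > 241

Result:
  SkyAir: avg=270.50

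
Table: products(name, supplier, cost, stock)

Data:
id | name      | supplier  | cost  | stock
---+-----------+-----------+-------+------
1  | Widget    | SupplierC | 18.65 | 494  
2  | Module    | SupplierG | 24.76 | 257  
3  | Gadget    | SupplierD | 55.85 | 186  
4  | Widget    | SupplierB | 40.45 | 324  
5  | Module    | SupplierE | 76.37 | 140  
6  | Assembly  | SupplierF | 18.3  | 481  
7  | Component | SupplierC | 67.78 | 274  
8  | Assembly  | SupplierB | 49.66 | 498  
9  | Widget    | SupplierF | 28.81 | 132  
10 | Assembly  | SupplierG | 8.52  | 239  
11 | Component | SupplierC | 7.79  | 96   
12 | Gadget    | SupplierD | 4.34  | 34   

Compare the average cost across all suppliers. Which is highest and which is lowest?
SELECT supplier, AVG(cost)
FROM products
GROUP BY supplier
ORDER BY AVG(cost)

All groups:
  SupplierG: 16.64
  SupplierF: 23.56
  SupplierD: 30.10
  SupplierC: 31.41
  SupplierB: 45.06
  SupplierE: 76.37

Highest: SupplierE (76.37)
Lowest: SupplierG (16.64)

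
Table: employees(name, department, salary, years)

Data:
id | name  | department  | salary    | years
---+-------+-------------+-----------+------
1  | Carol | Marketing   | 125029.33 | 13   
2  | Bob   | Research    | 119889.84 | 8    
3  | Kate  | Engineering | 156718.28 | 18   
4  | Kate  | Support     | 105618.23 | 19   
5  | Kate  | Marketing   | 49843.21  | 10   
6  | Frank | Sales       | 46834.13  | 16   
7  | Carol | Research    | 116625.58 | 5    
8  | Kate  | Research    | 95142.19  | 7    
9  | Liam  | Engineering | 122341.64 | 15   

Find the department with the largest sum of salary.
SELECT department, SUM(salary) as val
FROM employees
GROUP BY department
ORDER BY val DESC
LIMIT 1

Result: Research with sum(salary) = 331657.61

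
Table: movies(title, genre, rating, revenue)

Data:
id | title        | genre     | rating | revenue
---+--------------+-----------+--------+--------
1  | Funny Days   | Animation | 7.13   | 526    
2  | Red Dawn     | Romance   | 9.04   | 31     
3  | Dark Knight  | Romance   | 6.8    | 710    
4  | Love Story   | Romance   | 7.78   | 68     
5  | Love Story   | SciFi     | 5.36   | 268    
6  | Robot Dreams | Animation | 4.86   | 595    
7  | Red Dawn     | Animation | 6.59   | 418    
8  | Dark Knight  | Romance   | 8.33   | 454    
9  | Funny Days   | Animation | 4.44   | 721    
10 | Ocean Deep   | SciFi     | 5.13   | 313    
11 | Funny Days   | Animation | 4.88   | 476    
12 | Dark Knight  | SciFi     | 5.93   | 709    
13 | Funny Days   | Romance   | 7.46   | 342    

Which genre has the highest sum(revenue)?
SELECT genre, SUM(revenue) as val
FROM movies
GROUP BY genre
ORDER BY val DESC
LIMIT 1

Result: Animation with sum(revenue) = 2736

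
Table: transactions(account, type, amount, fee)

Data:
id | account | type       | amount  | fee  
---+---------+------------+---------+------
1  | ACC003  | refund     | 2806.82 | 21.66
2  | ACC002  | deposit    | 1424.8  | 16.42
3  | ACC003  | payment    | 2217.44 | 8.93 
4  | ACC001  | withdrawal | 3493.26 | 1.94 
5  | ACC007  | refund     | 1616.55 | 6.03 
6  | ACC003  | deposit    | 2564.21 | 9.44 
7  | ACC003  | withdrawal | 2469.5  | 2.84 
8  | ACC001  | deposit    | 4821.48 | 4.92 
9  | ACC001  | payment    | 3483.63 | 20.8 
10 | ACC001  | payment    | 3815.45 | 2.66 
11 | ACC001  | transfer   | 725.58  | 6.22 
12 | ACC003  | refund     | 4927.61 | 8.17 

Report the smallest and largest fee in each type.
SELECT type, MIN(fee), MAX(fee)
FROM transactions
GROUP BY type

Result:
  deposit: min=4.92, max=16.42
  payment: min=2.66, max=20.80
  refund: min=6.03, max=21.66
  transfer: min=6.22, max=6.22
  withdrawal: min=1.94, max=2.84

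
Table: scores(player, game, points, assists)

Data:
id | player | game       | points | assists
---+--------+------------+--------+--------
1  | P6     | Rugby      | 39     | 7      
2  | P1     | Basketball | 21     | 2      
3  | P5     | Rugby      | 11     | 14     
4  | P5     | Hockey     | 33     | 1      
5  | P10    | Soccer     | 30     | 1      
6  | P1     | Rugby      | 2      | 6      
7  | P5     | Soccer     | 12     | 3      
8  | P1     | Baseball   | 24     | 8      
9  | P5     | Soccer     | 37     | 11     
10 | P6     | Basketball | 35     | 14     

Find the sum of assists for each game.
SELECT game, SUM(assists) as result
FROM scores
GROUP BY game

Result:
  Baseball: 8
  Basketball: 16
  Hockey: 1
  Rugby: 27
  Soccer: 15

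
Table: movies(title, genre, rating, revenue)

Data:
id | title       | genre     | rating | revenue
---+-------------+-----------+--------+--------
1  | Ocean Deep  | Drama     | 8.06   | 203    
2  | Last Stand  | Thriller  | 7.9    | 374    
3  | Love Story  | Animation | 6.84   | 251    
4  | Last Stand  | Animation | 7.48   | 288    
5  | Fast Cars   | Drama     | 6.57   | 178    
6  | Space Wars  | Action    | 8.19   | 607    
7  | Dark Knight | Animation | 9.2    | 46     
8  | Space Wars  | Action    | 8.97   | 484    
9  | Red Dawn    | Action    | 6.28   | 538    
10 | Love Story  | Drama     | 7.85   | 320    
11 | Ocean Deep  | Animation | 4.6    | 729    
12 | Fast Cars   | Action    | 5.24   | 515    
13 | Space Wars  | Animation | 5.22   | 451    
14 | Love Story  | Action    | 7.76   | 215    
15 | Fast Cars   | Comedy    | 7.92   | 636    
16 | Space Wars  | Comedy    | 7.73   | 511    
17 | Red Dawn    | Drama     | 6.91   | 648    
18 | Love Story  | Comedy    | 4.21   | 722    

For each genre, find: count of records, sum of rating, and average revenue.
SELECT genre,
       COUNT(*) as cnt,
       SUM(rating) as total_rating,
       AVG(revenue) as avg_revenue
FROM movies
GROUP BY genre

Result:
  Action: 5 records, 36.44 total rating, 471.80 avg revenue
  Animation: 5 records, 33.34 total rating, 353.00 avg revenue
  Comedy: 3 records, 19.86 total rating, 623.00 avg revenue
  Drama: 4 records, 29.39 total rating, 337.25 avg revenue
  Thriller: 1 records, 7.90 total rating, 374.00 avg revenue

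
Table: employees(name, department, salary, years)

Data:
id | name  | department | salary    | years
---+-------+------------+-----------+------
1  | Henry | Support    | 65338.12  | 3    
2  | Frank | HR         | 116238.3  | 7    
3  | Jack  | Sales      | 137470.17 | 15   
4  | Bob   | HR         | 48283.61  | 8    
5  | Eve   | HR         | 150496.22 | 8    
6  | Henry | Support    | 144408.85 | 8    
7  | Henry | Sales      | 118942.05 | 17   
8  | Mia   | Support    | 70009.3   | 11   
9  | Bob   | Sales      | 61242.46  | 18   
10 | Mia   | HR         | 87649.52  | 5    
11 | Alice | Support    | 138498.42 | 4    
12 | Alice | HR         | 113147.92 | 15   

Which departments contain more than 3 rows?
SELECT department, COUNT(*) as cnt
FROM employees
GROUP BY department
HAVING COUNT(*) > 3

Result:
  HR: 5
  Support: 4

Note: HAVING filters groups after aggregation, WHERE filters rows before.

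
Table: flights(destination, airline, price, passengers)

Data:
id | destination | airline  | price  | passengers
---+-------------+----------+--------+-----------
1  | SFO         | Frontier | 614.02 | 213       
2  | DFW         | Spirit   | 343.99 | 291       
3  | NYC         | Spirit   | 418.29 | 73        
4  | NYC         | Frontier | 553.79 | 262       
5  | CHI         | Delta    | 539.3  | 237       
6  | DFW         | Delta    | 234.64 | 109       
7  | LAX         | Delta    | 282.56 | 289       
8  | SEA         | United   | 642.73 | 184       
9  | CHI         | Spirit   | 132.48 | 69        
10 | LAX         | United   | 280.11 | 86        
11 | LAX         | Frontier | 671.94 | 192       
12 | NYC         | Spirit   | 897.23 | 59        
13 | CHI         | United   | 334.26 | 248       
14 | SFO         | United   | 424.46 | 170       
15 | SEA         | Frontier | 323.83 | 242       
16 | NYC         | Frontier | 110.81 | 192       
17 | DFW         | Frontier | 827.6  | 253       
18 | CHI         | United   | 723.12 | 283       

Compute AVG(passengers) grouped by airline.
SELECT airline, AVG(passengers) as result
FROM flights
GROUP BY airline

Result:
  Delta: 211.67
  Frontier: 225.67
  Spirit: 123.00
  United: 194.20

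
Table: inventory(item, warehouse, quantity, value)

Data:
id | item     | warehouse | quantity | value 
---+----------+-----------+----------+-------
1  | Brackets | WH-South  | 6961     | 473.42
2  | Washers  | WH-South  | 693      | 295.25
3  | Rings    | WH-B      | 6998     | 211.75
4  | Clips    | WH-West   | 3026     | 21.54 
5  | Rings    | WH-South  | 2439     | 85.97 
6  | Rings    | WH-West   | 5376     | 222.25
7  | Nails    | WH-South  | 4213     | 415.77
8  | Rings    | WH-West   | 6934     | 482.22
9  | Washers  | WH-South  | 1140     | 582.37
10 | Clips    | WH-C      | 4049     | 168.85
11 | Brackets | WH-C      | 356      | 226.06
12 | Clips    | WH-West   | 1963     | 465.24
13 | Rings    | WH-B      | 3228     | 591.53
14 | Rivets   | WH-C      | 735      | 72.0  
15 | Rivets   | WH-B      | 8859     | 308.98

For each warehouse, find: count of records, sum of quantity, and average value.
SELECT warehouse,
       COUNT(*) as cnt,
       SUM(quantity) as total_quantity,
       AVG(value) as avg_value
FROM inventory
GROUP BY warehouse

Result:
  WH-B: 3 records, 19085 total quantity, 370.75 avg value
  WH-C: 3 records, 5140 total quantity, 155.64 avg value
  WH-South: 5 records, 15446 total quantity, 370.56 avg value
  WH-West: 4 records, 17299 total quantity, 297.81 avg value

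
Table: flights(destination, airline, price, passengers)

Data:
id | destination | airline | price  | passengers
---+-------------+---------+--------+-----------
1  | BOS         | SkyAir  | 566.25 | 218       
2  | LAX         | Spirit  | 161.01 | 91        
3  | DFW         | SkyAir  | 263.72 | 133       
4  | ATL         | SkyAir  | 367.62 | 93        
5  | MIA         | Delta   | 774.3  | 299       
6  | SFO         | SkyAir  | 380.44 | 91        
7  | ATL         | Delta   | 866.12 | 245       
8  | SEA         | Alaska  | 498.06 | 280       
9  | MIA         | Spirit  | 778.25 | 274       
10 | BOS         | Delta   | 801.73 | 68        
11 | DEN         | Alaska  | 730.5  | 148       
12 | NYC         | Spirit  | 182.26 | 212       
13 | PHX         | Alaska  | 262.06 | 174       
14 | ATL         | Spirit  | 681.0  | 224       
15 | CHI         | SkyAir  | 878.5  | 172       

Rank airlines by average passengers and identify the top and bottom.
SELECT airline, AVG(passengers)
FROM flights
GROUP BY airline
ORDER BY AVG(passengers)

All groups:
  SkyAir: 141.40
  Spirit: 200.25
  Alaska: 200.67
  Delta: 204.00

Highest: Delta (204.00)
Lowest: SkyAir (141.40)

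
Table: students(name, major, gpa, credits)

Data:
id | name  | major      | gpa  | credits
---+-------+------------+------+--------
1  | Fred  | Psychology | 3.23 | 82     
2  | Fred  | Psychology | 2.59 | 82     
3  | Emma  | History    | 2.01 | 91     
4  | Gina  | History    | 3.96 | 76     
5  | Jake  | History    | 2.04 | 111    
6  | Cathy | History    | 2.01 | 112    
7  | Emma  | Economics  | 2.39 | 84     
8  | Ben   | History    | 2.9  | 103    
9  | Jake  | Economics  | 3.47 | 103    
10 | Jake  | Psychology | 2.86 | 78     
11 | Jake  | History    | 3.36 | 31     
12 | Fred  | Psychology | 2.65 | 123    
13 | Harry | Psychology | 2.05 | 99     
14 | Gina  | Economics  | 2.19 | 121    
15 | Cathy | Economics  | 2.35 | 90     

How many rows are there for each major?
SELECT major, COUNT(*) as count
FROM students
GROUP BY major

Result:
  Economics: 4
  History: 6
  Psychology: 5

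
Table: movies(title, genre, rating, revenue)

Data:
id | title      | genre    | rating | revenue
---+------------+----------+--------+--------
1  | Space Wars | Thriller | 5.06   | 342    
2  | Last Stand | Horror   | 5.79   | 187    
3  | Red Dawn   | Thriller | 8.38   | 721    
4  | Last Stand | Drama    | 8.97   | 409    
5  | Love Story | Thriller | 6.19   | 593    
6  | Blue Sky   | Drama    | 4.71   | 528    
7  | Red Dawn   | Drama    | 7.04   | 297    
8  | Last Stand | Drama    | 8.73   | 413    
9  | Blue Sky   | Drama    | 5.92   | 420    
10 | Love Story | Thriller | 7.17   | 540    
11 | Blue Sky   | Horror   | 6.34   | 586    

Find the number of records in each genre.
SELECT genre, COUNT(*) as count
FROM movies
GROUP BY genre

Result:
  Drama: 5
  Horror: 2
  Thriller: 4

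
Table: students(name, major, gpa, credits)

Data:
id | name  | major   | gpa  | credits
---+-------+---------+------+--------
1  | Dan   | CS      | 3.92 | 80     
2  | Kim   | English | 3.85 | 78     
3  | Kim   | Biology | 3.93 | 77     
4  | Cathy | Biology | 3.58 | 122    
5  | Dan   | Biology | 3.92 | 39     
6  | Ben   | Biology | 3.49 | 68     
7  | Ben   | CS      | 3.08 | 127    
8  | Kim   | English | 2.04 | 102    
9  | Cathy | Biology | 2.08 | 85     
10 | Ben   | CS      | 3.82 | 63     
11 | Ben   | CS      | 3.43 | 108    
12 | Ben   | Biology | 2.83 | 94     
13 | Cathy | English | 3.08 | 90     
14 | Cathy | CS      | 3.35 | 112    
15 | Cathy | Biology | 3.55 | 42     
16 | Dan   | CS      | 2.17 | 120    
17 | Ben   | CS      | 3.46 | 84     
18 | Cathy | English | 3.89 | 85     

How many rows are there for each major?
SELECT major, COUNT(*) as count
FROM students
GROUP BY major

Result:
  Biology: 7
  CS: 7
  English: 4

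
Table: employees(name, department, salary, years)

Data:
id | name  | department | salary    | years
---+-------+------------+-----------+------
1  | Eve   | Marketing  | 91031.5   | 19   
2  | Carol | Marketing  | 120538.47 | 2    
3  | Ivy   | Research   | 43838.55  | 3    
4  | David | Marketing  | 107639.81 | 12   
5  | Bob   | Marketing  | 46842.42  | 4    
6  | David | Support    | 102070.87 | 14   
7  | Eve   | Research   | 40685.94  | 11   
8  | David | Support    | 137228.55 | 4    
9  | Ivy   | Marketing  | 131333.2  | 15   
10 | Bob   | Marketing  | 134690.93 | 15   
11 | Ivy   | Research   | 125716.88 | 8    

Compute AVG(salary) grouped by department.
SELECT department, AVG(salary) as result
FROM employees
GROUP BY department

Result:
  Marketing: 105346.06
  Research: 70080.46
  Support: 119649.71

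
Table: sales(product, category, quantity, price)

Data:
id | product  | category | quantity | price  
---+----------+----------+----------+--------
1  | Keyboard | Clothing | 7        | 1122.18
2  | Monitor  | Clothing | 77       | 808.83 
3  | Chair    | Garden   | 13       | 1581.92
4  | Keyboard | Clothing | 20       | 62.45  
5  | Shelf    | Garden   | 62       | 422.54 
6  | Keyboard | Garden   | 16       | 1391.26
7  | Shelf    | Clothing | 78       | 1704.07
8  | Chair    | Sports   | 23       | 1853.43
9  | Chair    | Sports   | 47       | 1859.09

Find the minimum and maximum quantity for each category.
SELECT category, MIN(quantity), MAX(quantity)
FROM sales
GROUP BY category

Result:
  Clothing: min=7, max=78
  Garden: min=13, max=62
  Sports: min=23, max=47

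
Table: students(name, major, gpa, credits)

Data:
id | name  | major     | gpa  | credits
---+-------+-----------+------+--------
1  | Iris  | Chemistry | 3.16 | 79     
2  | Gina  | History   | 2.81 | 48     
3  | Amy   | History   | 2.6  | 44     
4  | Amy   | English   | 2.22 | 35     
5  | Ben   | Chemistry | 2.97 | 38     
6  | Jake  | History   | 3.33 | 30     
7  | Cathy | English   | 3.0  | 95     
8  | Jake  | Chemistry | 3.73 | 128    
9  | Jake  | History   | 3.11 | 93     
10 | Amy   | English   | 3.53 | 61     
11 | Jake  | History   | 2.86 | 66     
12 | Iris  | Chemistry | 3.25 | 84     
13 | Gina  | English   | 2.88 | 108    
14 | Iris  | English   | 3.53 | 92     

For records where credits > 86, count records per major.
SELECT major, COUNT(*)
FROM students
WHERE credits > 86
GROUP BY major

Note: WHERE filters rows before grouping.

Result:
  Chemistry: 1
  English: 3
  History: 1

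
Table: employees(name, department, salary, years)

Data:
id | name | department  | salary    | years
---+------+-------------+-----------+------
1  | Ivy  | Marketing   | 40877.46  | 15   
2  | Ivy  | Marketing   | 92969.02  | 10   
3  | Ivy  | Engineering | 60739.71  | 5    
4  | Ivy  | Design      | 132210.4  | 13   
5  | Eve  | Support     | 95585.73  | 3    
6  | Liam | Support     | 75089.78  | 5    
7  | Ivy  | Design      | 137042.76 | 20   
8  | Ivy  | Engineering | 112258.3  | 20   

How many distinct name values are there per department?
SELECT department, COUNT(DISTINCT name)
FROM employees
GROUP BY department

Result:
  Design: 1 distinct
  Engineering: 1 distinct
  Marketing: 1 distinct
  Support: 2 distinct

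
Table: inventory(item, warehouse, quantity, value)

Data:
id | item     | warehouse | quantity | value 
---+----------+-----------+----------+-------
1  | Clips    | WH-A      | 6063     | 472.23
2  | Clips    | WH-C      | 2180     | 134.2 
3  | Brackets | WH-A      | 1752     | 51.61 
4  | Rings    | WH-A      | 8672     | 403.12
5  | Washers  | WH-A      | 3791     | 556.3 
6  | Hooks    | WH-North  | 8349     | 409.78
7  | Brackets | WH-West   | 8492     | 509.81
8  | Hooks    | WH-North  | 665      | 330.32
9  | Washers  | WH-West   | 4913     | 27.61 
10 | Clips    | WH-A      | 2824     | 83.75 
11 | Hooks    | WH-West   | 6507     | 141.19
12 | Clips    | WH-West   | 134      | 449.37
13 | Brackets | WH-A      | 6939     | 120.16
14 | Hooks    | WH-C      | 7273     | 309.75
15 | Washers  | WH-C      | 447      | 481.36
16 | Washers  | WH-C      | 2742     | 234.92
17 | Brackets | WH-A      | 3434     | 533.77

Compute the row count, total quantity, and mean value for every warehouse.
SELECT warehouse,
       COUNT(*) as cnt,
       SUM(quantity) as total_quantity,
       AVG(value) as avg_value
FROM inventory
GROUP BY warehouse

Result:
  WH-A: 7 records, 33475 total quantity, 317.28 avg value
  WH-C: 4 records, 12642 total quantity, 290.06 avg value
  WH-North: 2 records, 9014 total quantity, 370.05 avg value
  WH-West: 4 records, 20046 total quantity, 282.00 avg value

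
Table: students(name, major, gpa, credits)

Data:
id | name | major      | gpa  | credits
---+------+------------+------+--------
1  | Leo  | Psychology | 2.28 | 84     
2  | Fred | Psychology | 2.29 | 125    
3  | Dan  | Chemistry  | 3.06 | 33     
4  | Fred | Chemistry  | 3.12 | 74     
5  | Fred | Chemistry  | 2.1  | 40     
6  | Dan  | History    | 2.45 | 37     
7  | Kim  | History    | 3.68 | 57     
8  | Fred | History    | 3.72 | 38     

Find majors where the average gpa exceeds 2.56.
SELECT major, AVG(gpa)
FROM students
GROUP BY major
HAVING AVG(gpa) > 2.56

Result:
  Chemistry: avg=2.76
  History: avg=3.28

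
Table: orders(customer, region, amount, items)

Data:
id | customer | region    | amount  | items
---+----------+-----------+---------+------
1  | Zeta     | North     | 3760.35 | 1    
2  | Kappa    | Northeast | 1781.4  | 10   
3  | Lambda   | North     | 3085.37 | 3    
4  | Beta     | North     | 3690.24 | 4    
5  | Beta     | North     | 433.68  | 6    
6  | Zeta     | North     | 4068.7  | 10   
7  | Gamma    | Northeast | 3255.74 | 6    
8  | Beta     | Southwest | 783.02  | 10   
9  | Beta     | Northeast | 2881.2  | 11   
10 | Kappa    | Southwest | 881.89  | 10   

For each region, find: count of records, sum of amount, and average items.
SELECT region,
       COUNT(*) as cnt,
       SUM(amount) as total_amount,
       AVG(items) as avg_items
FROM orders
GROUP BY region

Result:
  North: 5 records, 15038.34 total amount, 4.80 avg items
  Northeast: 3 records, 7918.34 total amount, 9.00 avg items
  Southwest: 2 records, 1664.91 total amount, 10.00 avg items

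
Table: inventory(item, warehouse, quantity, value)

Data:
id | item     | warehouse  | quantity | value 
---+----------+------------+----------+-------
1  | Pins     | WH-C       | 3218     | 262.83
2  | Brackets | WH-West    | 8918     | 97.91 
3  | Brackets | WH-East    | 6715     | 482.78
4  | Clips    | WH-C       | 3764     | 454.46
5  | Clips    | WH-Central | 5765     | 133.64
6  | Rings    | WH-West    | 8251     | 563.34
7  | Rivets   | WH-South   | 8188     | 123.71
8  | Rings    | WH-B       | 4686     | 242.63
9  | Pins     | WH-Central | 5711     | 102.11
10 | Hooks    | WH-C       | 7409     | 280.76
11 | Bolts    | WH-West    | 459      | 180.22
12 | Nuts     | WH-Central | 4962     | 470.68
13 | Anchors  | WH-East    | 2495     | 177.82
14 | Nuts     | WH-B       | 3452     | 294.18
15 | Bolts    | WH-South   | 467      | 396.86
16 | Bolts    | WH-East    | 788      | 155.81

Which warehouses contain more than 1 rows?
SELECT warehouse, COUNT(*) as cnt
FROM inventory
GROUP BY warehouse
HAVING COUNT(*) > 1

Result:
  WH-B: 2
  WH-C: 3
  WH-Central: 3
  WH-East: 3
  WH-South: 2
  WH-West: 3

Note: HAVING filters groups after aggregation, WHERE filters rows before.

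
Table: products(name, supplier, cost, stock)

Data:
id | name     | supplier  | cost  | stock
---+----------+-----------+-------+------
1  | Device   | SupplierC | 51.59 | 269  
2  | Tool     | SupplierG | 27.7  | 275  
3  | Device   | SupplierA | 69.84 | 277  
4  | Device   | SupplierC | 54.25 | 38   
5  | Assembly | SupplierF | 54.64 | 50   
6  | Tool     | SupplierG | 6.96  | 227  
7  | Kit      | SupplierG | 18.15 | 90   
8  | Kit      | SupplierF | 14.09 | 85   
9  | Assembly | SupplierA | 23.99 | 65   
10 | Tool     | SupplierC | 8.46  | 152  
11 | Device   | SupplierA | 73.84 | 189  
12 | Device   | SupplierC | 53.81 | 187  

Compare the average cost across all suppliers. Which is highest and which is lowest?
SELECT supplier, AVG(cost)
FROM products
GROUP BY supplier
ORDER BY AVG(cost)

All groups:
  SupplierG: 17.60
  SupplierF: 34.37
  SupplierC: 42.03
  SupplierA: 55.89

Highest: SupplierA (55.89)
Lowest: SupplierG (17.60)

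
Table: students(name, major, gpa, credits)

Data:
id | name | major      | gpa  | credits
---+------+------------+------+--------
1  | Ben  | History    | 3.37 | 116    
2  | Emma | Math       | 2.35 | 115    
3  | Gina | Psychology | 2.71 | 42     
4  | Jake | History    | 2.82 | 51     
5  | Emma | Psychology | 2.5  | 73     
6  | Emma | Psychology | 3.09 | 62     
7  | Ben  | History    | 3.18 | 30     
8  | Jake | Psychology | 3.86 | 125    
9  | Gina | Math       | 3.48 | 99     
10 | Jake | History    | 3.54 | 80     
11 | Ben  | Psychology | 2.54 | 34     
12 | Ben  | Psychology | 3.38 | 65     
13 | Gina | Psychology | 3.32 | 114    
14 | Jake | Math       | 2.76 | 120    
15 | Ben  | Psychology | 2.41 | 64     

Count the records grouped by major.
SELECT major, COUNT(*) as count
FROM students
GROUP BY major

Result:
  History: 4
  Math: 3
  Psychology: 8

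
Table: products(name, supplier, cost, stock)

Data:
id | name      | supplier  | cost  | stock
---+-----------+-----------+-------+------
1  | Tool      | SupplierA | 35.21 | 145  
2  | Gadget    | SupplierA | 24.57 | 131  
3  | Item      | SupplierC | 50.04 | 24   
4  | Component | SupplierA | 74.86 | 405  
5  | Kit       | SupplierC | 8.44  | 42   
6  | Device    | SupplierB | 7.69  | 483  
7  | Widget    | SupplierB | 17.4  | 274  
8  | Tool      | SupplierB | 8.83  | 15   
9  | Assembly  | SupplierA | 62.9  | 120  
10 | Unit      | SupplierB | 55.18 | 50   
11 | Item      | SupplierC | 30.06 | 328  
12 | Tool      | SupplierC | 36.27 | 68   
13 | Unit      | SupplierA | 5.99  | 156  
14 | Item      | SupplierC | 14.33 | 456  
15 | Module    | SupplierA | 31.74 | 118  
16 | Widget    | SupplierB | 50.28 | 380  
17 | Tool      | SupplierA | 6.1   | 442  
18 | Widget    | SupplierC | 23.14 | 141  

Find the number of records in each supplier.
SELECT supplier, COUNT(*) as count
FROM products
GROUP BY supplier

Result:
  SupplierA: 7
  SupplierB: 5
  SupplierC: 6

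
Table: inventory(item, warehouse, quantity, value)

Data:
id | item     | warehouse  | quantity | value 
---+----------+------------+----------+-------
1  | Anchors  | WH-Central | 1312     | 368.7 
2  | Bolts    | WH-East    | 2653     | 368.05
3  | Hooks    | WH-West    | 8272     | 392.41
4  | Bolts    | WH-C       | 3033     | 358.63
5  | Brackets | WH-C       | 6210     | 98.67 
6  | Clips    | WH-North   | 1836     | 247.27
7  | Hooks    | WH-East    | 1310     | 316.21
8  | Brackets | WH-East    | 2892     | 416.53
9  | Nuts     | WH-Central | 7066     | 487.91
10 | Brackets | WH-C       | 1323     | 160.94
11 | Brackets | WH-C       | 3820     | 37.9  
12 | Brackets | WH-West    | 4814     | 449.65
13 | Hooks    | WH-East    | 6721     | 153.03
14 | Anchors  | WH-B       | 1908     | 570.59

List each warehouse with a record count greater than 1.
SELECT warehouse, COUNT(*) as cnt
FROM inventory
GROUP BY warehouse
HAVING COUNT(*) > 1

Result:
  WH-C: 4
  WH-Central: 2
  WH-East: 4
  WH-West: 2

Note: HAVING filters groups after aggregation, WHERE filters rows before.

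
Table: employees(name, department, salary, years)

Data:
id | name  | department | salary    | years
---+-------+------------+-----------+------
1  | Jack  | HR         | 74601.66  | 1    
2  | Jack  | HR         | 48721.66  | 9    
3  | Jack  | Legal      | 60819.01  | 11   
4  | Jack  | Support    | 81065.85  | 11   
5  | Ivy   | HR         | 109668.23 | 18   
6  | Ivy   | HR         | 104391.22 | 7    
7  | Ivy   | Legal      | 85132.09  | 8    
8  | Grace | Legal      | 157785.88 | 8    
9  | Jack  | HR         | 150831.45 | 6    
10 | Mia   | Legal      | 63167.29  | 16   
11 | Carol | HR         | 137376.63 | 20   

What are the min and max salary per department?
SELECT department, MIN(salary), MAX(salary)
FROM employees
GROUP BY department

Result:
  HR: min=48721.66, max=150831.45
  Legal: min=60819.01, max=157785.88
  Support: min=81065.85, max=81065.85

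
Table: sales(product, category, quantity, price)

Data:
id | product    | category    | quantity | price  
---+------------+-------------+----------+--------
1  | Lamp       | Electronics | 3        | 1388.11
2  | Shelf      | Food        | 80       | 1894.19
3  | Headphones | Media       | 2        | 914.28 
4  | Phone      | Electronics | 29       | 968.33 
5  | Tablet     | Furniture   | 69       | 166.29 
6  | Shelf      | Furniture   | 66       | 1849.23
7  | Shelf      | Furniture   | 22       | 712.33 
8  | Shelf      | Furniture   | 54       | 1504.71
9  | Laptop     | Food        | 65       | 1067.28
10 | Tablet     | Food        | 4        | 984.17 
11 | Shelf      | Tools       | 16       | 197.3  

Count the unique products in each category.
SELECT category, COUNT(DISTINCT product)
FROM sales
GROUP BY category

Result:
  Electronics: 2 distinct
  Food: 3 distinct
  Furniture: 2 distinct
  Media: 1 distinct
  Tools: 1 distinct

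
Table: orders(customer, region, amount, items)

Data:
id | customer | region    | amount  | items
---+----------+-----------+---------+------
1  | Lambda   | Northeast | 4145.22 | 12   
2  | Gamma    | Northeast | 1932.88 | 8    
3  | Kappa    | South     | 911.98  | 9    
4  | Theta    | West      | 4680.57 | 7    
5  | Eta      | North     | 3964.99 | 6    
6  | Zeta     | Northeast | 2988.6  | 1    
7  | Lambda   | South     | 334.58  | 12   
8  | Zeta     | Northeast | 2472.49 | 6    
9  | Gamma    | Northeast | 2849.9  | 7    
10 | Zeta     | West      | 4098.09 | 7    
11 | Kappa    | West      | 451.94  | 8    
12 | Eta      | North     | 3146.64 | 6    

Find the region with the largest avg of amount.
SELECT region, AVG(amount) as val
FROM orders
GROUP BY region
ORDER BY val DESC
LIMIT 1

Result: North with avg(amount) = 3555.82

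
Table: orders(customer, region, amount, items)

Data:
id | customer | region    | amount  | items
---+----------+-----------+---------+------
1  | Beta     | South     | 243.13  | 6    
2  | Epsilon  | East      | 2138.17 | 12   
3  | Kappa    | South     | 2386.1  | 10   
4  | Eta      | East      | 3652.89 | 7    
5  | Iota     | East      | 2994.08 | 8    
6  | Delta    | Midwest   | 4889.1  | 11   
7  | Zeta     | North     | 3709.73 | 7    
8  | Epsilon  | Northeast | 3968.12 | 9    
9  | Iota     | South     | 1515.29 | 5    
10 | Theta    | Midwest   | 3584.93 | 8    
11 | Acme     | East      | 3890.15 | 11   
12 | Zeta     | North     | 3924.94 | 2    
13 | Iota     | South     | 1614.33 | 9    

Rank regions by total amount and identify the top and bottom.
SELECT region, SUM(amount)
FROM orders
GROUP BY region
ORDER BY SUM(amount)

All groups:
  Northeast: 3968.12
  South: 5758.85
  North: 7634.67
  Midwest: 8474.03
  East: 12675.29

Highest: East (12675.29)
Lowest: Northeast (3968.12)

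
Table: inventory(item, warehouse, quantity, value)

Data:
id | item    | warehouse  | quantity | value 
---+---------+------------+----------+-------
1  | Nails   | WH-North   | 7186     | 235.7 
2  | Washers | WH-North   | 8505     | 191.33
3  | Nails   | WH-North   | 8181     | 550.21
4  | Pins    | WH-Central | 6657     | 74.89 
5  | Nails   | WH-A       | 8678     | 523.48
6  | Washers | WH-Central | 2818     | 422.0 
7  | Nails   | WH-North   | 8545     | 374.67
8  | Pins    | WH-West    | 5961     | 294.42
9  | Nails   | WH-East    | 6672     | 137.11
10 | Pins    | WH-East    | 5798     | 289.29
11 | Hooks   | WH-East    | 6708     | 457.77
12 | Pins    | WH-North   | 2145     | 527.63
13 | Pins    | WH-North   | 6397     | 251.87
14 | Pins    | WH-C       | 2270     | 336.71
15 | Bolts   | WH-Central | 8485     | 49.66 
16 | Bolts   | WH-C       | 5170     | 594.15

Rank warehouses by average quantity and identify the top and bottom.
SELECT warehouse, AVG(quantity)
FROM inventory
GROUP BY warehouse
ORDER BY AVG(quantity)

All groups:
  WH-C: 3720.00
  WH-West: 5961.00
  WH-Central: 5986.67
  WH-East: 6392.67
  WH-North: 6826.50
  WH-A: 8678.00

Highest: WH-A (8678.00)
Lowest: WH-C (3720.00)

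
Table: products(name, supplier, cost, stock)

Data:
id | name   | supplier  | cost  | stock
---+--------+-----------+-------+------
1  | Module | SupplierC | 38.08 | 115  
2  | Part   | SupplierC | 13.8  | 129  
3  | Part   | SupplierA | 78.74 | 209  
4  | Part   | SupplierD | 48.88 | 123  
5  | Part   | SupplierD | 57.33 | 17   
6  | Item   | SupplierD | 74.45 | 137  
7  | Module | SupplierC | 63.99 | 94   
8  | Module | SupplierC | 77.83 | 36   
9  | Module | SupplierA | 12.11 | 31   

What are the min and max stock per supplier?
SELECT supplier, MIN(stock), MAX(stock)
FROM products
GROUP BY supplier

Result:
  SupplierA: min=31, max=209
  SupplierC: min=36, max=129
  SupplierD: min=17, max=137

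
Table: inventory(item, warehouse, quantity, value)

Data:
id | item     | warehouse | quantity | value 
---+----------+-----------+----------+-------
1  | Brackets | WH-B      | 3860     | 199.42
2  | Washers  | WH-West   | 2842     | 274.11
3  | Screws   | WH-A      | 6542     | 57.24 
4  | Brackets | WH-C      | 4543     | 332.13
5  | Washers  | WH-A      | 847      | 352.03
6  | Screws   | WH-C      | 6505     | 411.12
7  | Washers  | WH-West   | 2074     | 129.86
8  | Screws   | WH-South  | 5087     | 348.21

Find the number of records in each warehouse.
SELECT warehouse, COUNT(*) as count
FROM inventory
GROUP BY warehouse

Result:
  WH-A: 2
  WH-B: 1
  WH-C: 2
  WH-South: 1
  WH-West: 2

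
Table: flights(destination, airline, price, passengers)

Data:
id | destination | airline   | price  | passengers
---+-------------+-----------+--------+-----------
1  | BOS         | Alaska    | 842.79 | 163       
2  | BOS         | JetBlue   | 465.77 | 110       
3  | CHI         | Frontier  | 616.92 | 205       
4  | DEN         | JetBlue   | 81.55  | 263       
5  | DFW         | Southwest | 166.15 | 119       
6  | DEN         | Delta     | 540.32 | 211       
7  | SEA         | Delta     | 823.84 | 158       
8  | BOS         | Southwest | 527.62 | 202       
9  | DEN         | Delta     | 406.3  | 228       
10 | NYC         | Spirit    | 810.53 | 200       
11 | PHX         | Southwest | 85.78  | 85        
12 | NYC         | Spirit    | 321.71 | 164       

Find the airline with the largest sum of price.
SELECT airline, SUM(price) as val
FROM flights
GROUP BY airline
ORDER BY val DESC
LIMIT 1

Result: Delta with sum(price) = 1770.46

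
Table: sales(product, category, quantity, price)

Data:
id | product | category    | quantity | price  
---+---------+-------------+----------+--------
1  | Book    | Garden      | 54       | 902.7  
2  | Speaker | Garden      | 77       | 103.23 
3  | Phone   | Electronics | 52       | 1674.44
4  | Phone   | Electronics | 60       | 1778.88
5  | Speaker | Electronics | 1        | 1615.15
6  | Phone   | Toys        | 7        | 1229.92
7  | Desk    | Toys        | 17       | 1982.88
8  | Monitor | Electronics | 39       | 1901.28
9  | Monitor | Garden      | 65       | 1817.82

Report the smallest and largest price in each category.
SELECT category, MIN(price), MAX(price)
FROM sales
GROUP BY category

Result:
  Electronics: min=1615.15, max=1901.28
  Garden: min=103.23, max=1817.82
  Toys: min=1229.92, max=1982.88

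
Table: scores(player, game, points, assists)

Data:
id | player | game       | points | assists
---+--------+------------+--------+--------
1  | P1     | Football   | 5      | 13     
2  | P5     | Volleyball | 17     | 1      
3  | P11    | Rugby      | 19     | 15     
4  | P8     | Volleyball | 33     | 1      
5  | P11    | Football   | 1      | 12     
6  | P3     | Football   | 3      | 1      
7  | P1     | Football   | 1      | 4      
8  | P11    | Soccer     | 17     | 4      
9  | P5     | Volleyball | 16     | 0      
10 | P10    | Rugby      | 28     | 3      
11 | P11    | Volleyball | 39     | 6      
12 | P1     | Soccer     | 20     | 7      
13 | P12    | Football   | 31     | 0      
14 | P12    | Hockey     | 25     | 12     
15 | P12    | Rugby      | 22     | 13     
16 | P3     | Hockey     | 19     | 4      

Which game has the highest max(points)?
SELECT game, MAX(points) as val
FROM scores
GROUP BY game
ORDER BY val DESC
LIMIT 1

Result: Volleyball with max(points) = 39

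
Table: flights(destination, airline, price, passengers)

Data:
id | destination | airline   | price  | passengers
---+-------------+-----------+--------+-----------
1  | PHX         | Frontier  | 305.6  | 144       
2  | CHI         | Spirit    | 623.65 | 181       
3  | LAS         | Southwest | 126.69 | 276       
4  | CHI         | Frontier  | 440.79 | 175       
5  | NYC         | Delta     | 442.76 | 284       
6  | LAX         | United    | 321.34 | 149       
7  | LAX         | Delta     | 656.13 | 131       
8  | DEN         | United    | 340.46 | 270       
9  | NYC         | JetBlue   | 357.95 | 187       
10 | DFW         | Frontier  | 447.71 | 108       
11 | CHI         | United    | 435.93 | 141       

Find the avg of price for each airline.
SELECT airline, AVG(price) as result
FROM flights
GROUP BY airline

Result:
  Delta: 549.45
  Frontier: 398.03
  JetBlue: 357.95
  Southwest: 126.69
  Spirit: 623.65
  United: 365.91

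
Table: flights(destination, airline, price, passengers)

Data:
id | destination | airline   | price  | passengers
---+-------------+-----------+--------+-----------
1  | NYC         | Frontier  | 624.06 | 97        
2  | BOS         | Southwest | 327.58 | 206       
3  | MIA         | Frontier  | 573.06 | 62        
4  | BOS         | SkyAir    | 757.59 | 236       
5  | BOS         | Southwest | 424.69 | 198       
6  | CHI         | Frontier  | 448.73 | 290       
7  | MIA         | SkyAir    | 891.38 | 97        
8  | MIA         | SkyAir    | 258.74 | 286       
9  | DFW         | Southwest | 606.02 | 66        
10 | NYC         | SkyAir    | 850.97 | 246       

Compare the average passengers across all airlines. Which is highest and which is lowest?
SELECT airline, AVG(passengers)
FROM flights
GROUP BY airline
ORDER BY AVG(passengers)

All groups:
  Frontier: 149.67
  Southwest: 156.67
  SkyAir: 216.25

Highest: SkyAir (216.25)
Lowest: Frontier (149.67)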